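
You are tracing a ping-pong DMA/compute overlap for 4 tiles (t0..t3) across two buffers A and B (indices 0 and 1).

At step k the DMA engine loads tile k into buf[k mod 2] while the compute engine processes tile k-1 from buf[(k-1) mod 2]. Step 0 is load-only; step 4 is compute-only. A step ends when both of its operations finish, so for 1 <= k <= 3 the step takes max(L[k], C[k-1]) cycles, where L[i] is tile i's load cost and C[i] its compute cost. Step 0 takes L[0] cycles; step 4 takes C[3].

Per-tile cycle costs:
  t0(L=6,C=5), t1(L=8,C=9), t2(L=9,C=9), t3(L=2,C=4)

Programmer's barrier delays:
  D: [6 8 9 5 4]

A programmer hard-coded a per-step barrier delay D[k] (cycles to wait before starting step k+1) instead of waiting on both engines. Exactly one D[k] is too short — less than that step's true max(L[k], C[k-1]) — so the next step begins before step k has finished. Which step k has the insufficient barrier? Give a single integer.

step 0: need L[0]=6 = 6; D[0]=6 ok
step 1: need max(L[1]=8,C[0]=5) = 8; D[1]=8 ok
step 2: need max(L[2]=9,C[1]=9) = 9; D[2]=9 ok
step 3: need max(L[3]=2,C[2]=9) = 9; D[3]=5 SHORT
step 4: need C[3]=4 = 4; D[4]=4 ok

hazard at step 3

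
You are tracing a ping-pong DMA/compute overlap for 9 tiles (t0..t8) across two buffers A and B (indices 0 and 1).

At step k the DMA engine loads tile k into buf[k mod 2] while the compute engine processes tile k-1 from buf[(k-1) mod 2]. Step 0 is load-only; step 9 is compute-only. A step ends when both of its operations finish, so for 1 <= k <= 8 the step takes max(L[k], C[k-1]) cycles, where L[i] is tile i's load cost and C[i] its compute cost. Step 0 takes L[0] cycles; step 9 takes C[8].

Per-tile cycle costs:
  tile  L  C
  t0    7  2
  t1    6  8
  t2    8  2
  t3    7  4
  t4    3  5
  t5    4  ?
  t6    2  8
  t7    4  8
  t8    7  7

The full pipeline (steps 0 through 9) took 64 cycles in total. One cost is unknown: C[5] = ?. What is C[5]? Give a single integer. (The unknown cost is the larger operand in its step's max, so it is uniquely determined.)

step 0 → dur = L[0]=7 = 7
step 1 → dur = max(L[1]=6, C[0]=2) = 6
step 2 → dur = max(L[2]=8, C[1]=8) = 8
step 3 → dur = max(L[3]=7, C[2]=2) = 7
step 4 → dur = max(L[4]=3, C[3]=4) = 4
step 5 → dur = max(L[5]=4, C[4]=5) = 5
step 6 → dur = max(L[6]=2, C[5]=?) = C[5]  (unknown; binding)
step 7 → dur = max(L[7]=4, C[6]=8) = 8
step 8 → dur = max(L[8]=7, C[7]=8) = 8
step 9 → dur = C[8]=7 = 7
sum of known step durations = 60
dur[6] = total - known = 64 - 60 = 4
C[5] is the binding max in step 6, so C[5] = dur[6] = 4

C[5] = 4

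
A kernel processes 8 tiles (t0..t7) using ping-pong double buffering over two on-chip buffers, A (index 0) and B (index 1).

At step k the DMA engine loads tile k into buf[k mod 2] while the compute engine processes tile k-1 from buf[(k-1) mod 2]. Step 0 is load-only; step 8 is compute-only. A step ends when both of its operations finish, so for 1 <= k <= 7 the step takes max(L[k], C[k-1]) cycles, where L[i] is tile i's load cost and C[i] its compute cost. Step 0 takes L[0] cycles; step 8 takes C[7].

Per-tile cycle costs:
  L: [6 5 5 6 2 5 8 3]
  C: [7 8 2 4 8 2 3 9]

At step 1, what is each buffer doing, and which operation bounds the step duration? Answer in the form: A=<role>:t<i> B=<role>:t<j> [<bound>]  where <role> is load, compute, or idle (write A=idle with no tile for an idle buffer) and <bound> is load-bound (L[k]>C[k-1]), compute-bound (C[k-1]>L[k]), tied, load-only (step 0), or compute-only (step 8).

step 1: A=compute:t0 B=load:t1 [compute-bound]

step 0: L[0]=6 → dur=6, Σ=6 | A=load:t0 B=idle [load-only]
step 1: L[1]=5 C[0]=7 → dur=7, Σ=13 | A=compute:t0 B=load:t1 [compute-bound]
step 2: L[2]=5 C[1]=8 → dur=8, Σ=21 | A=load:t2 B=compute:t1 [compute-bound]
step 3: L[3]=6 C[2]=2 → dur=6, Σ=27 | A=compute:t2 B=load:t3 [load-bound]
step 4: L[4]=2 C[3]=4 → dur=4, Σ=31 | A=load:t4 B=compute:t3 [compute-bound]
step 5: L[5]=5 C[4]=8 → dur=8, Σ=39 | A=compute:t4 B=load:t5 [compute-bound]
step 6: L[6]=8 C[5]=2 → dur=8, Σ=47 | A=load:t6 B=compute:t5 [load-bound]
step 7: L[7]=3 C[6]=3 → dur=3, Σ=50 | A=compute:t6 B=load:t7 [tied]
step 8: C[7]=9 → dur=9, Σ=59 | A=idle B=compute:t7 [compute-only]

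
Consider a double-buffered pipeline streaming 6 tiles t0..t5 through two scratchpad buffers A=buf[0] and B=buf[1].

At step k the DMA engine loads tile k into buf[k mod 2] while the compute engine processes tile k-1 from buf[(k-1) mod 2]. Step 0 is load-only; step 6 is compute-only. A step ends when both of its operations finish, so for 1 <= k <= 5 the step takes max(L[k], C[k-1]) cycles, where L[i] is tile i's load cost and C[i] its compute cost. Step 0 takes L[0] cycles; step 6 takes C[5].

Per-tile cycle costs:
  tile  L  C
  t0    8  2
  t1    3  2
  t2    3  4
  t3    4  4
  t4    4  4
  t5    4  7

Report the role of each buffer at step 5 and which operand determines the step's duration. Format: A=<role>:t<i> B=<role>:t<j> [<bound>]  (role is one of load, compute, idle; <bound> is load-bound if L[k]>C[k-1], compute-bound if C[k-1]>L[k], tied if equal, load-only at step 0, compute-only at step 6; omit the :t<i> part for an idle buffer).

  0. 8=8c; end=8; A:t0 B:-
  1. max(3,2)=3c; end=11; A:t0 B:t1
  2. max(3,2)=3c; end=14; A:t2 B:t1
  3. max(4,4)=4c; end=18; A:t2 B:t3
  4. max(4,4)=4c; end=22; A:t4 B:t3
  5. max(4,4)=4c; end=26; A:t4 B:t5
  6. 7=7c; end=33; A:t4 B:t5

step 5: A=compute:t4 B=load:t5 [tied]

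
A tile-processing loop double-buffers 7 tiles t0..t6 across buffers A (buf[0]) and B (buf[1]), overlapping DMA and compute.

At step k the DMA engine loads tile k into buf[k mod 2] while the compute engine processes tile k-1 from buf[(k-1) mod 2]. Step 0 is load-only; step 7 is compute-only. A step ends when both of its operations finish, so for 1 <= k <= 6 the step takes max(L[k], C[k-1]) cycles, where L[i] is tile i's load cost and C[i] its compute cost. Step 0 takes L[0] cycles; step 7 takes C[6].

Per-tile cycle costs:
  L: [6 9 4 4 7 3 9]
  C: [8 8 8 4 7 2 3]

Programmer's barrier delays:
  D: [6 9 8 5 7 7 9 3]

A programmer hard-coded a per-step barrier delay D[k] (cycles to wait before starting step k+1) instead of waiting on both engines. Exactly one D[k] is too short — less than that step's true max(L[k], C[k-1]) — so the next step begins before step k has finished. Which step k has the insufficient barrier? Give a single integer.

[0] required=L[0]=6=6 vs D=6 ok
[1] required=max(L[1]=9,C[0]=8)=9 vs D=9 ok
[2] required=max(L[2]=4,C[1]=8)=8 vs D=8 ok
[3] required=max(L[3]=4,C[2]=8)=8 vs D=5 SHORT
[4] required=max(L[4]=7,C[3]=4)=7 vs D=7 ok
[5] required=max(L[5]=3,C[4]=7)=7 vs D=7 ok
[6] required=max(L[6]=9,C[5]=2)=9 vs D=9 ok
[7] required=C[6]=3=3 vs D=3 ok

hazard at step 3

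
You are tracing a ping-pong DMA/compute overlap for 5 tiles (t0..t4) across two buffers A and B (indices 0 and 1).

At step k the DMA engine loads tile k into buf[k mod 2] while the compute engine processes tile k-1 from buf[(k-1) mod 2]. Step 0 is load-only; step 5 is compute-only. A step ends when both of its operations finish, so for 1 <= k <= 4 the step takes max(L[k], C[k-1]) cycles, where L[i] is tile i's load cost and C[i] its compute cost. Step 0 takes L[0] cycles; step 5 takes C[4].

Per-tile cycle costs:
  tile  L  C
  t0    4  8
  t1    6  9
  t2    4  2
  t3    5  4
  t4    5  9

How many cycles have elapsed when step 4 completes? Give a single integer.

end_cycle[4] = 31

[0] DMA t0→A (4c) ∥ CU idle ⇒ 4c, clock 4
[1] DMA t1→B (6c) ∥ CU A:t0 (8c) ⇒ 8c, clock 12
[2] DMA t2→A (4c) ∥ CU B:t1 (9c) ⇒ 9c, clock 21
[3] DMA t3→B (5c) ∥ CU A:t2 (2c) ⇒ 5c, clock 26
[4] DMA t4→A (5c) ∥ CU B:t3 (4c) ⇒ 5c, clock 31
[5] DMA idle ∥ CU A:t4 (9c) ⇒ 9c, clock 40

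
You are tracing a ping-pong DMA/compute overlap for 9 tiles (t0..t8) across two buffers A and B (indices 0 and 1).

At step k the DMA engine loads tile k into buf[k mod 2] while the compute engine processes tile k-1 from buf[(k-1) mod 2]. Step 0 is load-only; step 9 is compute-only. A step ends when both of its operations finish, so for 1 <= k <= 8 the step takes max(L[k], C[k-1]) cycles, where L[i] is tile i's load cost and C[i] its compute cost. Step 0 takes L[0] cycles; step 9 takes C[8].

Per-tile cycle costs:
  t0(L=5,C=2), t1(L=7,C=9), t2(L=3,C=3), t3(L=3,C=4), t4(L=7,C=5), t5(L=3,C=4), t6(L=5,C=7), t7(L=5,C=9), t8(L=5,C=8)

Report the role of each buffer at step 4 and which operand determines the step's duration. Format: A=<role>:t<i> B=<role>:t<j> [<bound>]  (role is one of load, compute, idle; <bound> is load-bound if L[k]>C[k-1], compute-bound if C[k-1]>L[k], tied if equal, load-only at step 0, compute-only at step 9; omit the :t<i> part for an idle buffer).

  0. 5=5c; end=5; A:t0 B:-
  1. max(7,2)=7c; end=12; A:t0 B:t1
  2. max(3,9)=9c; end=21; A:t2 B:t1
  3. max(3,3)=3c; end=24; A:t2 B:t3
  4. max(7,4)=7c; end=31; A:t4 B:t3
  5. max(3,5)=5c; end=36; A:t4 B:t5
  6. max(5,4)=5c; end=41; A:t6 B:t5
  7. max(5,7)=7c; end=48; A:t6 B:t7
  8. max(5,9)=9c; end=57; A:t8 B:t7
  9. 8=8c; end=65; A:t8 B:t7

step 4: A=load:t4 B=compute:t3 [load-bound]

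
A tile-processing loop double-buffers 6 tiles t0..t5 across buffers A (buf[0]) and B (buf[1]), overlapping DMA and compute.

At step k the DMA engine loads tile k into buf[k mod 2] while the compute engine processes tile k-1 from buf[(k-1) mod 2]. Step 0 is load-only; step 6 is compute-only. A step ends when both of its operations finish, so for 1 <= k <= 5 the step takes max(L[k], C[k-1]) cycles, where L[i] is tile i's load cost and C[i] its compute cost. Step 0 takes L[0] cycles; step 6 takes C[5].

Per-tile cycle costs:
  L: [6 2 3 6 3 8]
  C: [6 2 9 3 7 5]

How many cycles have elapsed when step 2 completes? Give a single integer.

k=0 load=t0/6c comp=- wait=6 total=6
k=1 load=t1/2c comp=t0/6c wait=6 total=12
k=2 load=t2/3c comp=t1/2c wait=3 total=15
k=3 load=t3/6c comp=t2/9c wait=9 total=24
k=4 load=t4/3c comp=t3/3c wait=3 total=27
k=5 load=t5/8c comp=t4/7c wait=8 total=35
k=6 load=- comp=t5/5c wait=5 total=40

end_cycle[2] = 15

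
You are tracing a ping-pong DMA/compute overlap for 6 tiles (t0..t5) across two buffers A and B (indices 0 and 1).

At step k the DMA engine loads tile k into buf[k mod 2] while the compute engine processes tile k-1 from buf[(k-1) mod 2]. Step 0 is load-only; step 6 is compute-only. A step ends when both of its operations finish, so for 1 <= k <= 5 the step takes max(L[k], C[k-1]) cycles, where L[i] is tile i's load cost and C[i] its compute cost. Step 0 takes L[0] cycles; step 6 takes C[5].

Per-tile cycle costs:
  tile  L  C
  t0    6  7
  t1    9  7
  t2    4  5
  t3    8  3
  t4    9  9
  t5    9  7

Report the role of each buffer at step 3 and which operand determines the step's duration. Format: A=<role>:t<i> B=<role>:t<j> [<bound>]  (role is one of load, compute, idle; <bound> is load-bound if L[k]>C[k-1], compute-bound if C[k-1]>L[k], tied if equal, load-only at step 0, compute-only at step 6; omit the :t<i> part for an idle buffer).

step 3: A=compute:t2 B=load:t3 [load-bound]

k=0 load=t0/6c comp=- wait=6 total=6
k=1 load=t1/9c comp=t0/7c wait=9 total=15
k=2 load=t2/4c comp=t1/7c wait=7 total=22
k=3 load=t3/8c comp=t2/5c wait=8 total=30
k=4 load=t4/9c comp=t3/3c wait=9 total=39
k=5 load=t5/9c comp=t4/9c wait=9 total=48
k=6 load=- comp=t5/7c wait=7 total=55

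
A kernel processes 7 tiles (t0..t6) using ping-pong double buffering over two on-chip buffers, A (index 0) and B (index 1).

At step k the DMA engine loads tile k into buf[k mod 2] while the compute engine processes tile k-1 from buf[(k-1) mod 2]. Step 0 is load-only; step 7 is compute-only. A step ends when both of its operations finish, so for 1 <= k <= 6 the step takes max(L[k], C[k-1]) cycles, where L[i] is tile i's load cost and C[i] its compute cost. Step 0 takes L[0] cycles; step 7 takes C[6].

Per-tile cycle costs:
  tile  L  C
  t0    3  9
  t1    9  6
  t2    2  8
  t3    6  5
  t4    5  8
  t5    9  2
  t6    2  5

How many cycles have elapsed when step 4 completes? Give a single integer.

  0. 3=3c; end=3; A:t0 B:-
  1. max(9,9)=9c; end=12; A:t0 B:t1
  2. max(2,6)=6c; end=18; A:t2 B:t1
  3. max(6,8)=8c; end=26; A:t2 B:t3
  4. max(5,5)=5c; end=31; A:t4 B:t3
  5. max(9,8)=9c; end=40; A:t4 B:t5
  6. max(2,2)=2c; end=42; A:t6 B:t5
  7. 5=5c; end=47; A:t6 B:t5

end_cycle[4] = 31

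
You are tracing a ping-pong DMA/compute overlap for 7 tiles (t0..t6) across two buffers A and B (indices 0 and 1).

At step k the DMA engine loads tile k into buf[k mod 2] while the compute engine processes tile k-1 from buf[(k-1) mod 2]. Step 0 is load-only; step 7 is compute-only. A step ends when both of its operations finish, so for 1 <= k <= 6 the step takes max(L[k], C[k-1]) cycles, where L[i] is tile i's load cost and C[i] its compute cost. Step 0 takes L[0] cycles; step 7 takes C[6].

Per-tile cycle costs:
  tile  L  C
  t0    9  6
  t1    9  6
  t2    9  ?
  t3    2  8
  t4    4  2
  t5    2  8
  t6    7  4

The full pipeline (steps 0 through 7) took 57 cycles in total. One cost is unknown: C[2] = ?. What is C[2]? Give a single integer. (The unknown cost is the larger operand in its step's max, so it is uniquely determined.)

step 0 = dur = L[0]=9 = 9
step 1 = dur = max(L[1]=9, C[0]=6) = 9
step 2 = dur = max(L[2]=9, C[1]=6) = 9
step 3 = dur = max(L[3]=2, C[2]=?) = C[2]  (unknown; binding)
step 4 = dur = max(L[4]=4, C[3]=8) = 8
step 5 = dur = max(L[5]=2, C[4]=2) = 2
step 6 = dur = max(L[6]=7, C[5]=8) = 8
step 7 = dur = C[6]=4 = 4
sum of known step durations = 49
dur[3] = total - known = 57 - 49 = 8
C[2] is the binding max in step 3, so C[2] = dur[3] = 8

C[2] = 8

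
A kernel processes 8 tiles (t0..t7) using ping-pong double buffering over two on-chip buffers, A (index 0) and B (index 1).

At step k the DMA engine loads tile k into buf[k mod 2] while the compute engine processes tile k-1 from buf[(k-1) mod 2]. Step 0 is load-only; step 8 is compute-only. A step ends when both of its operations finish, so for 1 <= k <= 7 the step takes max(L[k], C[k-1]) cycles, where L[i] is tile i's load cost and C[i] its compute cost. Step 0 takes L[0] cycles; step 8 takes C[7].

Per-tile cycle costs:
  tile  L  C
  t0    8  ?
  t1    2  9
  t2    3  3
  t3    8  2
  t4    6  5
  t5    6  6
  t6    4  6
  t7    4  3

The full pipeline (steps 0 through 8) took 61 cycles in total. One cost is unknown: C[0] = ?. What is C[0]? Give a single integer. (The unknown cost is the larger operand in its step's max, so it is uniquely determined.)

step 0: dur = L[0]=8 = 8
step 1: dur = max(L[1]=2, C[0]=?) = C[0]  (unknown; binding)
step 2: dur = max(L[2]=3, C[1]=9) = 9
step 3: dur = max(L[3]=8, C[2]=3) = 8
step 4: dur = max(L[4]=6, C[3]=2) = 6
step 5: dur = max(L[5]=6, C[4]=5) = 6
step 6: dur = max(L[6]=4, C[5]=6) = 6
step 7: dur = max(L[7]=4, C[6]=6) = 6
step 8: dur = C[7]=3 = 3
sum of known step durations = 52
dur[1] = total - known = 61 - 52 = 9
C[0] is the binding max in step 1, so C[0] = dur[1] = 9

C[0] = 9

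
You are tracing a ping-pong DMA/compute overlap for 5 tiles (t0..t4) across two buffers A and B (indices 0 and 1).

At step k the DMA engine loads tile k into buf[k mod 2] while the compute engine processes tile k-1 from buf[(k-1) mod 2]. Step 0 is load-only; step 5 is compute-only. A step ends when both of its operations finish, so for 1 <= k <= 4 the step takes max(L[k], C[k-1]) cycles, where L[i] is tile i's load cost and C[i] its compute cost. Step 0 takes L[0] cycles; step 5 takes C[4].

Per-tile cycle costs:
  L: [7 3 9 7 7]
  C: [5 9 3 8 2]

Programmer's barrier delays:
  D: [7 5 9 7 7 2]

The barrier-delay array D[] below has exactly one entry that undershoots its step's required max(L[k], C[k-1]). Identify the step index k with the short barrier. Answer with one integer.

hazard at step 4

step 0: need L[0]=7 = 7; D[0]=7 ok
step 1: need max(L[1]=3,C[0]=5) = 5; D[1]=5 ok
step 2: need max(L[2]=9,C[1]=9) = 9; D[2]=9 ok
step 3: need max(L[3]=7,C[2]=3) = 7; D[3]=7 ok
step 4: need max(L[4]=7,C[3]=8) = 8; D[4]=7 SHORT
step 5: need C[4]=2 = 2; D[5]=2 ok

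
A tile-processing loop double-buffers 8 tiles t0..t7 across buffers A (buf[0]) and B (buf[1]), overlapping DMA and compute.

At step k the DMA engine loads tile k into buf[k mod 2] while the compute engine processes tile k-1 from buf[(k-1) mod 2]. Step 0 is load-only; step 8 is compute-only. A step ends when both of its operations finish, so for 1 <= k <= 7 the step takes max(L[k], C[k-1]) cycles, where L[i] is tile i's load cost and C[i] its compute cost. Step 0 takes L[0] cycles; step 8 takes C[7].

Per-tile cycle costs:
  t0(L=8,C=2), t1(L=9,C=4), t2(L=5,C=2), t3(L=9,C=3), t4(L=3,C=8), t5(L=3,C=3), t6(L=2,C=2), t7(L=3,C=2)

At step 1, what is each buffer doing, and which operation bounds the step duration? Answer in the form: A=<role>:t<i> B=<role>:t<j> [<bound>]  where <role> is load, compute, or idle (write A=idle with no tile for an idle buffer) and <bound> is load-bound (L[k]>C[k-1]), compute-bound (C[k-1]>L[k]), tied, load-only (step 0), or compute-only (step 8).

step 1: A=compute:t0 B=load:t1 [load-bound]

step 0: L[0]=8 → dur=8, Σ=8 | A=load:t0 B=idle [load-only]
step 1: L[1]=9 C[0]=2 → dur=9, Σ=17 | A=compute:t0 B=load:t1 [load-bound]
step 2: L[2]=5 C[1]=4 → dur=5, Σ=22 | A=load:t2 B=compute:t1 [load-bound]
step 3: L[3]=9 C[2]=2 → dur=9, Σ=31 | A=compute:t2 B=load:t3 [load-bound]
step 4: L[4]=3 C[3]=3 → dur=3, Σ=34 | A=load:t4 B=compute:t3 [tied]
step 5: L[5]=3 C[4]=8 → dur=8, Σ=42 | A=compute:t4 B=load:t5 [compute-bound]
step 6: L[6]=2 C[5]=3 → dur=3, Σ=45 | A=load:t6 B=compute:t5 [compute-bound]
step 7: L[7]=3 C[6]=2 → dur=3, Σ=48 | A=compute:t6 B=load:t7 [load-bound]
step 8: C[7]=2 → dur=2, Σ=50 | A=idle B=compute:t7 [compute-only]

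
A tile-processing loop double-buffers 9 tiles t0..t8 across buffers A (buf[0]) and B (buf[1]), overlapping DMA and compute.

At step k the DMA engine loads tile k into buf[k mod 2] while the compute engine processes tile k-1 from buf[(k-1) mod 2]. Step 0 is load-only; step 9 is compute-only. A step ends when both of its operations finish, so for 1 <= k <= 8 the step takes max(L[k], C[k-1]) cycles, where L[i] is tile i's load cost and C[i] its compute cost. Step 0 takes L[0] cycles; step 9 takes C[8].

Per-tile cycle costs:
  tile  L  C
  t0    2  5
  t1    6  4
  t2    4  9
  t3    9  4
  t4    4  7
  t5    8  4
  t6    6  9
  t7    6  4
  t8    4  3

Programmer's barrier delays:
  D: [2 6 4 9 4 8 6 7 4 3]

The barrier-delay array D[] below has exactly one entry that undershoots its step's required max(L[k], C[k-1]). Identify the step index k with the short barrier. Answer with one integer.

hazard at step 7

[0] required=L[0]=2=2 vs D=2 ok
[1] required=max(L[1]=6,C[0]=5)=6 vs D=6 ok
[2] required=max(L[2]=4,C[1]=4)=4 vs D=4 ok
[3] required=max(L[3]=9,C[2]=9)=9 vs D=9 ok
[4] required=max(L[4]=4,C[3]=4)=4 vs D=4 ok
[5] required=max(L[5]=8,C[4]=7)=8 vs D=8 ok
[6] required=max(L[6]=6,C[5]=4)=6 vs D=6 ok
[7] required=max(L[7]=6,C[6]=9)=9 vs D=7 SHORT
[8] required=max(L[8]=4,C[7]=4)=4 vs D=4 ok
[9] required=C[8]=3=3 vs D=3 ok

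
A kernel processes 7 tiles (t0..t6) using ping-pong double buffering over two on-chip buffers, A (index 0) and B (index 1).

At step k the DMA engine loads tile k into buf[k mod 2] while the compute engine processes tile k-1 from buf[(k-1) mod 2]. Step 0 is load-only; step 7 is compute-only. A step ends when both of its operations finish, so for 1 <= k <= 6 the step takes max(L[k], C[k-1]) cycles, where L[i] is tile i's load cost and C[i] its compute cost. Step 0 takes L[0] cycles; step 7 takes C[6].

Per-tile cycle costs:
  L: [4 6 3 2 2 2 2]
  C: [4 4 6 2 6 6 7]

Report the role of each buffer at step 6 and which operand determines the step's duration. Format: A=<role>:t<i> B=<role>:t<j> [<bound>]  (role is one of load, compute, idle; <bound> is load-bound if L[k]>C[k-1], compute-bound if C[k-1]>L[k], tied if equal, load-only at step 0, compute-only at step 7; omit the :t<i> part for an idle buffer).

[0] DMA t0→A (4c) ∥ CU idle ⇒ 4c, clock 4
[1] DMA t1→B (6c) ∥ CU A:t0 (4c) ⇒ 6c, clock 10
[2] DMA t2→A (3c) ∥ CU B:t1 (4c) ⇒ 4c, clock 14
[3] DMA t3→B (2c) ∥ CU A:t2 (6c) ⇒ 6c, clock 20
[4] DMA t4→A (2c) ∥ CU B:t3 (2c) ⇒ 2c, clock 22
[5] DMA t5→B (2c) ∥ CU A:t4 (6c) ⇒ 6c, clock 28
[6] DMA t6→A (2c) ∥ CU B:t5 (6c) ⇒ 6c, clock 34
[7] DMA idle ∥ CU A:t6 (7c) ⇒ 7c, clock 41

step 6: A=load:t6 B=compute:t5 [compute-bound]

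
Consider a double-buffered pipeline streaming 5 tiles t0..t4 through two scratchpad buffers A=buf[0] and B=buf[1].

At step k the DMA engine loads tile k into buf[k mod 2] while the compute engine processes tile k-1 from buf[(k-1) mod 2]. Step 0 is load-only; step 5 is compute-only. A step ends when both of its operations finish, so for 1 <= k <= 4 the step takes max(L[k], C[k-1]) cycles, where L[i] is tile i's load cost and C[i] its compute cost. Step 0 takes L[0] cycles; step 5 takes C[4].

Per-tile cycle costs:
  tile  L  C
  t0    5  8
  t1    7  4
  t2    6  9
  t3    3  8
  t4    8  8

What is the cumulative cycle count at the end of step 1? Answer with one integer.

k=0 load=t0/5c comp=- wait=5 total=5
k=1 load=t1/7c comp=t0/8c wait=8 total=13
k=2 load=t2/6c comp=t1/4c wait=6 total=19
k=3 load=t3/3c comp=t2/9c wait=9 total=28
k=4 load=t4/8c comp=t3/8c wait=8 total=36
k=5 load=- comp=t4/8c wait=8 total=44

end_cycle[1] = 13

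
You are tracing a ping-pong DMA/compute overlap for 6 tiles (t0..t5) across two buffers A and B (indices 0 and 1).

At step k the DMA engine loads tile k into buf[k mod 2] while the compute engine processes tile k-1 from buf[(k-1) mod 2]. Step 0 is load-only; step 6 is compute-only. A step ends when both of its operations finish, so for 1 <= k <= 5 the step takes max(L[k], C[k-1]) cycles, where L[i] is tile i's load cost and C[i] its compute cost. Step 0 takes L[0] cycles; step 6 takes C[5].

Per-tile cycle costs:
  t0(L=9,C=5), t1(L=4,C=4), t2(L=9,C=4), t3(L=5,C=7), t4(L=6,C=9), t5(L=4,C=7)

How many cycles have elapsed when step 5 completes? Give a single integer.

k=0 load=t0/9c comp=- wait=9 total=9
k=1 load=t1/4c comp=t0/5c wait=5 total=14
k=2 load=t2/9c comp=t1/4c wait=9 total=23
k=3 load=t3/5c comp=t2/4c wait=5 total=28
k=4 load=t4/6c comp=t3/7c wait=7 total=35
k=5 load=t5/4c comp=t4/9c wait=9 total=44
k=6 load=- comp=t5/7c wait=7 total=51

end_cycle[5] = 44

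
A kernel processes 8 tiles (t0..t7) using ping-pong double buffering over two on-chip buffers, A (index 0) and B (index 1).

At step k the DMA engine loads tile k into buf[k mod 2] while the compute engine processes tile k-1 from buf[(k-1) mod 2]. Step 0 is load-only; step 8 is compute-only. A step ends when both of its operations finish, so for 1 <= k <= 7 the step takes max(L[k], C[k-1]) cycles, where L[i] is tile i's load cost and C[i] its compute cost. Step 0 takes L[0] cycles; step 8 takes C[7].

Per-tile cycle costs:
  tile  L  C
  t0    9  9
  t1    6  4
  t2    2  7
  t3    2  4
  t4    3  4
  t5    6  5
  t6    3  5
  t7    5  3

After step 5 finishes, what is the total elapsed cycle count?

k=0 load=t0/9c comp=- wait=9 total=9
k=1 load=t1/6c comp=t0/9c wait=9 total=18
k=2 load=t2/2c comp=t1/4c wait=4 total=22
k=3 load=t3/2c comp=t2/7c wait=7 total=29
k=4 load=t4/3c comp=t3/4c wait=4 total=33
k=5 load=t5/6c comp=t4/4c wait=6 total=39
k=6 load=t6/3c comp=t5/5c wait=5 total=44
k=7 load=t7/5c comp=t6/5c wait=5 total=49
k=8 load=- comp=t7/3c wait=3 total=52

end_cycle[5] = 39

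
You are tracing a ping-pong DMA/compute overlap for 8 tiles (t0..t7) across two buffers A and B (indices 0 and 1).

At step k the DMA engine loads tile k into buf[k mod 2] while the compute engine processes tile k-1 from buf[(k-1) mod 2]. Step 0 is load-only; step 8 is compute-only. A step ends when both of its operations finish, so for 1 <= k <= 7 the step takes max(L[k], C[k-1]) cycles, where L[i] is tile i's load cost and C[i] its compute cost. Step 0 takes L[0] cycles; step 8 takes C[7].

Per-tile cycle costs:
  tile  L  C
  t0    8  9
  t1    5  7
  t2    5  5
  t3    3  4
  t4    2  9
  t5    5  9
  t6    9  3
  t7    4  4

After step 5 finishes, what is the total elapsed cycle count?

k=0 load=t0/8c comp=- wait=8 total=8
k=1 load=t1/5c comp=t0/9c wait=9 total=17
k=2 load=t2/5c comp=t1/7c wait=7 total=24
k=3 load=t3/3c comp=t2/5c wait=5 total=29
k=4 load=t4/2c comp=t3/4c wait=4 total=33
k=5 load=t5/5c comp=t4/9c wait=9 total=42
k=6 load=t6/9c comp=t5/9c wait=9 total=51
k=7 load=t7/4c comp=t6/3c wait=4 total=55
k=8 load=- comp=t7/4c wait=4 total=59

end_cycle[5] = 42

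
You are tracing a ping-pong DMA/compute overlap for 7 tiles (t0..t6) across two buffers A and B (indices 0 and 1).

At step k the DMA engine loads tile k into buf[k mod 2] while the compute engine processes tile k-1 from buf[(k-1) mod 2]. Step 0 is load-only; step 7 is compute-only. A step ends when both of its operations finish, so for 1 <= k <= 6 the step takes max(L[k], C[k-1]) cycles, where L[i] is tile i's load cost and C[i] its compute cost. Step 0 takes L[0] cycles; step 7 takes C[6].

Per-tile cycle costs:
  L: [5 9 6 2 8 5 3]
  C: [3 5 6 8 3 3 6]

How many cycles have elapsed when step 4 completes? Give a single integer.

end_cycle[4] = 34

  0. 5=5c; end=5; A:t0 B:-
  1. max(9,3)=9c; end=14; A:t0 B:t1
  2. max(6,5)=6c; end=20; A:t2 B:t1
  3. max(2,6)=6c; end=26; A:t2 B:t3
  4. max(8,8)=8c; end=34; A:t4 B:t3
  5. max(5,3)=5c; end=39; A:t4 B:t5
  6. max(3,3)=3c; end=42; A:t6 B:t5
  7. 6=6c; end=48; A:t6 B:t5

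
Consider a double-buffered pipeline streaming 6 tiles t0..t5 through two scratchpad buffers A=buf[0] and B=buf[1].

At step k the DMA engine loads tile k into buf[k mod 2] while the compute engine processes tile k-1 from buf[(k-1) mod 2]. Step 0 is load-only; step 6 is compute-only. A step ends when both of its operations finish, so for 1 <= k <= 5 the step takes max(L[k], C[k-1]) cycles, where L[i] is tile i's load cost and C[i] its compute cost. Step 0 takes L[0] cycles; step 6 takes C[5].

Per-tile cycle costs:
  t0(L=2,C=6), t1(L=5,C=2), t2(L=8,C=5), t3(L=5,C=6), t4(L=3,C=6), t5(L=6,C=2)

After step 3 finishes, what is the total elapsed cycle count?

end_cycle[3] = 21

k=0 load=t0/2c comp=- wait=2 total=2
k=1 load=t1/5c comp=t0/6c wait=6 total=8
k=2 load=t2/8c comp=t1/2c wait=8 total=16
k=3 load=t3/5c comp=t2/5c wait=5 total=21
k=4 load=t4/3c comp=t3/6c wait=6 total=27
k=5 load=t5/6c comp=t4/6c wait=6 total=33
k=6 load=- comp=t5/2c wait=2 total=35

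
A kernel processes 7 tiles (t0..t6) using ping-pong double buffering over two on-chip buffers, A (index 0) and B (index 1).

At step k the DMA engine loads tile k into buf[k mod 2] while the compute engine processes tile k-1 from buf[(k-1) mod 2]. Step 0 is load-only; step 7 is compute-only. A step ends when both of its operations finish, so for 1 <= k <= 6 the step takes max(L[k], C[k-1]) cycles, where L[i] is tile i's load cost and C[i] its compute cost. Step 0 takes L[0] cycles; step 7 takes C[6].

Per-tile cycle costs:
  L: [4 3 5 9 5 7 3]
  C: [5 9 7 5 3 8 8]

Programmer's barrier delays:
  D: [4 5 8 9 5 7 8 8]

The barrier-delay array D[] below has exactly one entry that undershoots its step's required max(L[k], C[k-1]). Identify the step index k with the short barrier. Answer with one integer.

[0] required=L[0]=4=4 vs D=4 ok
[1] required=max(L[1]=3,C[0]=5)=5 vs D=5 ok
[2] required=max(L[2]=5,C[1]=9)=9 vs D=8 SHORT
[3] required=max(L[3]=9,C[2]=7)=9 vs D=9 ok
[4] required=max(L[4]=5,C[3]=5)=5 vs D=5 ok
[5] required=max(L[5]=7,C[4]=3)=7 vs D=7 ok
[6] required=max(L[6]=3,C[5]=8)=8 vs D=8 ok
[7] required=C[6]=8=8 vs D=8 ok

hazard at step 2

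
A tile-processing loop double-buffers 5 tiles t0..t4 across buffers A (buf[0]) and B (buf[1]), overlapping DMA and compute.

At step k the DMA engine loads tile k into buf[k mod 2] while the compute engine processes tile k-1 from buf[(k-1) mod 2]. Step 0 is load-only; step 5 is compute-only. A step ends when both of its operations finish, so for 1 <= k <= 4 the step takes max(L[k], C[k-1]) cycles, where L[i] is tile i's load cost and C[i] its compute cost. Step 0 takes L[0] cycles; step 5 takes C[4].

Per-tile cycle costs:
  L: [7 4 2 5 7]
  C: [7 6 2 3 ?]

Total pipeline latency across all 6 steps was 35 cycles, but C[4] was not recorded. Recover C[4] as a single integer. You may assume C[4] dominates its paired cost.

step 0 = dur = L[0]=7 = 7
step 1 = dur = max(L[1]=4, C[0]=7) = 7
step 2 = dur = max(L[2]=2, C[1]=6) = 6
step 3 = dur = max(L[3]=5, C[2]=2) = 5
step 4 = dur = max(L[4]=7, C[3]=3) = 7
step 5 = dur = C[4]=? = C[4]  (unknown; binding)
sum of known step durations = 32
dur[5] = total - known = 35 - 32 = 3
C[4] is the binding max in step 5, so C[4] = dur[5] = 3

C[4] = 3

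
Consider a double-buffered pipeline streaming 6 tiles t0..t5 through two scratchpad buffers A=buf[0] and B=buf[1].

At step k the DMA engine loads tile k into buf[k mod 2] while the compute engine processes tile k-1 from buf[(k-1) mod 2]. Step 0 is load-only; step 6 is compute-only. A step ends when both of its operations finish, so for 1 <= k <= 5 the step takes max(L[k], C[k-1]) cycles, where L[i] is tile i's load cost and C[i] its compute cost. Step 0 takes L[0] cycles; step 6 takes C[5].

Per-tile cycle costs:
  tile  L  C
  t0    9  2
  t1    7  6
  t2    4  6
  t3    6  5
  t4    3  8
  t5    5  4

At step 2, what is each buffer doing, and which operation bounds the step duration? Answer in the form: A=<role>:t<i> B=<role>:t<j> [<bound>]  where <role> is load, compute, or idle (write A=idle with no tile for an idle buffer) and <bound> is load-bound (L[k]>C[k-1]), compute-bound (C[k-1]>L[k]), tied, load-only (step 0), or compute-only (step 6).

[0] DMA t0→A (9c) ∥ CU idle ⇒ 9c, clock 9
[1] DMA t1→B (7c) ∥ CU A:t0 (2c) ⇒ 7c, clock 16
[2] DMA t2→A (4c) ∥ CU B:t1 (6c) ⇒ 6c, clock 22
[3] DMA t3→B (6c) ∥ CU A:t2 (6c) ⇒ 6c, clock 28
[4] DMA t4→A (3c) ∥ CU B:t3 (5c) ⇒ 5c, clock 33
[5] DMA t5→B (5c) ∥ CU A:t4 (8c) ⇒ 8c, clock 41
[6] DMA idle ∥ CU B:t5 (4c) ⇒ 4c, clock 45

step 2: A=load:t2 B=compute:t1 [compute-bound]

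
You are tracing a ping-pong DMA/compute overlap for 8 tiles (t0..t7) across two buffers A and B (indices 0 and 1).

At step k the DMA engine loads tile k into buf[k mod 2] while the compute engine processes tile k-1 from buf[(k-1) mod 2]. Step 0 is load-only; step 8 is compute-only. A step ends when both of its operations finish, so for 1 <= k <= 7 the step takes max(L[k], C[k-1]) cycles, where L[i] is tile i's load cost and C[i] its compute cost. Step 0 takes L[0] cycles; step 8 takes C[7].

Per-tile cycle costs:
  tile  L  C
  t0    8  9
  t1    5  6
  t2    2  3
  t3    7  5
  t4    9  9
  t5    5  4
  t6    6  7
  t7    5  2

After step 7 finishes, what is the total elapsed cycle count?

end_cycle[7] = 61

[0] DMA t0→A (8c) ∥ CU idle ⇒ 8c, clock 8
[1] DMA t1→B (5c) ∥ CU A:t0 (9c) ⇒ 9c, clock 17
[2] DMA t2→A (2c) ∥ CU B:t1 (6c) ⇒ 6c, clock 23
[3] DMA t3→B (7c) ∥ CU A:t2 (3c) ⇒ 7c, clock 30
[4] DMA t4→A (9c) ∥ CU B:t3 (5c) ⇒ 9c, clock 39
[5] DMA t5→B (5c) ∥ CU A:t4 (9c) ⇒ 9c, clock 48
[6] DMA t6→A (6c) ∥ CU B:t5 (4c) ⇒ 6c, clock 54
[7] DMA t7→B (5c) ∥ CU A:t6 (7c) ⇒ 7c, clock 61
[8] DMA idle ∥ CU B:t7 (2c) ⇒ 2c, clock 63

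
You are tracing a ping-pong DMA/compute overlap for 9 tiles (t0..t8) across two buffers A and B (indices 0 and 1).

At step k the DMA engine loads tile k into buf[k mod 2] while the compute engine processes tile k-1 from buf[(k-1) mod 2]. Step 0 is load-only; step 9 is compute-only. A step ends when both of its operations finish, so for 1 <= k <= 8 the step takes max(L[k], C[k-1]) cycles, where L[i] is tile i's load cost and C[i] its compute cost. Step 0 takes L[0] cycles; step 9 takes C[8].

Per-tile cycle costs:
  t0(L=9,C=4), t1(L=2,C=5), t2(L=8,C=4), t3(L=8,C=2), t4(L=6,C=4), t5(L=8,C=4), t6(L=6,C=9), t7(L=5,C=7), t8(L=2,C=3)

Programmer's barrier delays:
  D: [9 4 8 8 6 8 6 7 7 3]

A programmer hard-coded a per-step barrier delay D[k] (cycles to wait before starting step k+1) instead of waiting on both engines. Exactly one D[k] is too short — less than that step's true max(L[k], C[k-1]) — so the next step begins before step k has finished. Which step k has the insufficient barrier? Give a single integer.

k=0 barrier L[0]=9→9c, D[0]=9 ok
k=1 barrier max(L[1]=2,C[0]=4)→4c, D[1]=4 ok
k=2 barrier max(L[2]=8,C[1]=5)→8c, D[2]=8 ok
k=3 barrier max(L[3]=8,C[2]=4)→8c, D[3]=8 ok
k=4 barrier max(L[4]=6,C[3]=2)→6c, D[4]=6 ok
k=5 barrier max(L[5]=8,C[4]=4)→8c, D[5]=8 ok
k=6 barrier max(L[6]=6,C[5]=4)→6c, D[6]=6 ok
k=7 barrier max(L[7]=5,C[6]=9)→9c, D[7]=7 SHORT
k=8 barrier max(L[8]=2,C[7]=7)→7c, D[8]=7 ok
k=9 barrier C[8]=3→3c, D[9]=3 ok

hazard at step 7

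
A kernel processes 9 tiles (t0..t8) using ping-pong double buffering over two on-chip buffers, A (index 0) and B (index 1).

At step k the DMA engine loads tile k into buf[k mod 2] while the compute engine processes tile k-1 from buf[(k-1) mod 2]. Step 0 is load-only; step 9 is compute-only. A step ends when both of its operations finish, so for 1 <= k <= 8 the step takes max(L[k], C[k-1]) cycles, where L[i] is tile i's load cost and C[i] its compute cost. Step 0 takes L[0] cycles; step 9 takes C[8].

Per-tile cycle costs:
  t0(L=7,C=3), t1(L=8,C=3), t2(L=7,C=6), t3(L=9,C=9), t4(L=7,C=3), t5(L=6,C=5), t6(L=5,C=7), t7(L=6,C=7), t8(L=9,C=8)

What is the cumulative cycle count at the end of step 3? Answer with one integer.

  0. 7=7c; end=7; A:t0 B:-
  1. max(8,3)=8c; end=15; A:t0 B:t1
  2. max(7,3)=7c; end=22; A:t2 B:t1
  3. max(9,6)=9c; end=31; A:t2 B:t3
  4. max(7,9)=9c; end=40; A:t4 B:t3
  5. max(6,3)=6c; end=46; A:t4 B:t5
  6. max(5,5)=5c; end=51; A:t6 B:t5
  7. max(6,7)=7c; end=58; A:t6 B:t7
  8. max(9,7)=9c; end=67; A:t8 B:t7
  9. 8=8c; end=75; A:t8 B:t7

end_cycle[3] = 31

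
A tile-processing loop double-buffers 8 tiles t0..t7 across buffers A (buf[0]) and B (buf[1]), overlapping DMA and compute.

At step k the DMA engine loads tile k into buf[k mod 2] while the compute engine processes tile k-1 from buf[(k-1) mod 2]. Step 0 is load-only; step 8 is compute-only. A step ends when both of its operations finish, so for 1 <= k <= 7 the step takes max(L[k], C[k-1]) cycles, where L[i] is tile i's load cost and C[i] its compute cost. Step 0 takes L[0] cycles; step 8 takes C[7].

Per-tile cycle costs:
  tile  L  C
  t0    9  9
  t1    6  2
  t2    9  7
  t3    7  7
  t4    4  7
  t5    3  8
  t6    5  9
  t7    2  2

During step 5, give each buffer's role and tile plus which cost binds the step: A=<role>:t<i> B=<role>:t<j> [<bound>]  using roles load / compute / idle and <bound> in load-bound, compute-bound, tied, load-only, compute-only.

step 5: A=compute:t4 B=load:t5 [compute-bound]

step 0: L[0]=9 → dur=9, Σ=9 | A=load:t0 B=idle [load-only]
step 1: L[1]=6 C[0]=9 → dur=9, Σ=18 | A=compute:t0 B=load:t1 [compute-bound]
step 2: L[2]=9 C[1]=2 → dur=9, Σ=27 | A=load:t2 B=compute:t1 [load-bound]
step 3: L[3]=7 C[2]=7 → dur=7, Σ=34 | A=compute:t2 B=load:t3 [tied]
step 4: L[4]=4 C[3]=7 → dur=7, Σ=41 | A=load:t4 B=compute:t3 [compute-bound]
step 5: L[5]=3 C[4]=7 → dur=7, Σ=48 | A=compute:t4 B=load:t5 [compute-bound]
step 6: L[6]=5 C[5]=8 → dur=8, Σ=56 | A=load:t6 B=compute:t5 [compute-bound]
step 7: L[7]=2 C[6]=9 → dur=9, Σ=65 | A=compute:t6 B=load:t7 [compute-bound]
step 8: C[7]=2 → dur=2, Σ=67 | A=idle B=compute:t7 [compute-only]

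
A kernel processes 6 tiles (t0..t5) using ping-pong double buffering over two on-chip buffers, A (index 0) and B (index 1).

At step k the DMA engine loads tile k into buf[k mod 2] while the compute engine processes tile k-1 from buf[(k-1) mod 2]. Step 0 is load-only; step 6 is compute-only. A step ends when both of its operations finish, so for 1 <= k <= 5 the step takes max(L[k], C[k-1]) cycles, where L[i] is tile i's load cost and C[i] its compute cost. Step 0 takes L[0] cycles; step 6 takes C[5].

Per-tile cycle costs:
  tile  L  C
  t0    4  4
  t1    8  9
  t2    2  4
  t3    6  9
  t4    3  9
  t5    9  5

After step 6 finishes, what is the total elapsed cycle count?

end_cycle[6] = 50

step 0: L[0]=4 → dur=4, Σ=4 | A=load:t0 B=idle [load-only]
step 1: L[1]=8 C[0]=4 → dur=8, Σ=12 | A=compute:t0 B=load:t1 [load-bound]
step 2: L[2]=2 C[1]=9 → dur=9, Σ=21 | A=load:t2 B=compute:t1 [compute-bound]
step 3: L[3]=6 C[2]=4 → dur=6, Σ=27 | A=compute:t2 B=load:t3 [load-bound]
step 4: L[4]=3 C[3]=9 → dur=9, Σ=36 | A=load:t4 B=compute:t3 [compute-bound]
step 5: L[5]=9 C[4]=9 → dur=9, Σ=45 | A=compute:t4 B=load:t5 [tied]
step 6: C[5]=5 → dur=5, Σ=50 | A=idle B=compute:t5 [compute-only]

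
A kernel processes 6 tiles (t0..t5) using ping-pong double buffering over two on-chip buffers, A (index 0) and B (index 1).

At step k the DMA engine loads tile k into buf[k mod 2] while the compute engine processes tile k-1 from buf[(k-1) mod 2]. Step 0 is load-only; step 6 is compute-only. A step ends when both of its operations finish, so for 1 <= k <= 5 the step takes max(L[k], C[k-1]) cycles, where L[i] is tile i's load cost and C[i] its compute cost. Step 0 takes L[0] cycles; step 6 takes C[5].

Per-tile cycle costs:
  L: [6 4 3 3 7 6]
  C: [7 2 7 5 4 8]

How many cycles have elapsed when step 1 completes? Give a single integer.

[0] DMA t0→A (6c) ∥ CU idle ⇒ 6c, clock 6
[1] DMA t1→B (4c) ∥ CU A:t0 (7c) ⇒ 7c, clock 13
[2] DMA t2→A (3c) ∥ CU B:t1 (2c) ⇒ 3c, clock 16
[3] DMA t3→B (3c) ∥ CU A:t2 (7c) ⇒ 7c, clock 23
[4] DMA t4→A (7c) ∥ CU B:t3 (5c) ⇒ 7c, clock 30
[5] DMA t5→B (6c) ∥ CU A:t4 (4c) ⇒ 6c, clock 36
[6] DMA idle ∥ CU B:t5 (8c) ⇒ 8c, clock 44

end_cycle[1] = 13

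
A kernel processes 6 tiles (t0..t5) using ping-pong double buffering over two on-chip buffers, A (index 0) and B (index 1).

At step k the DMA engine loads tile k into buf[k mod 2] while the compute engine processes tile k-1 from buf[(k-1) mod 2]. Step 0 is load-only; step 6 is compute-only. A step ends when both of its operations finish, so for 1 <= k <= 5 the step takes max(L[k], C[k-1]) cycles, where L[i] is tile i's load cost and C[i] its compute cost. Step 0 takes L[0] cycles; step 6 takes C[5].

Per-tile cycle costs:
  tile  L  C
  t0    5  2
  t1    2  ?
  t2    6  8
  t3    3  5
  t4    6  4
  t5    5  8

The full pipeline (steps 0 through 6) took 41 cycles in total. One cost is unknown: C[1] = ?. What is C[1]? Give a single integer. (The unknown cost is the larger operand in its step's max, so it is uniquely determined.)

step 0: dur = L[0]=5 = 5
step 1: dur = max(L[1]=2, C[0]=2) = 2
step 2: dur = max(L[2]=6, C[1]=?) = C[1]  (unknown; binding)
step 3: dur = max(L[3]=3, C[2]=8) = 8
step 4: dur = max(L[4]=6, C[3]=5) = 6
step 5: dur = max(L[5]=5, C[4]=4) = 5
step 6: dur = C[5]=8 = 8
sum of known step durations = 34
dur[2] = total - known = 41 - 34 = 7
C[1] is the binding max in step 2, so C[1] = dur[2] = 7

C[1] = 7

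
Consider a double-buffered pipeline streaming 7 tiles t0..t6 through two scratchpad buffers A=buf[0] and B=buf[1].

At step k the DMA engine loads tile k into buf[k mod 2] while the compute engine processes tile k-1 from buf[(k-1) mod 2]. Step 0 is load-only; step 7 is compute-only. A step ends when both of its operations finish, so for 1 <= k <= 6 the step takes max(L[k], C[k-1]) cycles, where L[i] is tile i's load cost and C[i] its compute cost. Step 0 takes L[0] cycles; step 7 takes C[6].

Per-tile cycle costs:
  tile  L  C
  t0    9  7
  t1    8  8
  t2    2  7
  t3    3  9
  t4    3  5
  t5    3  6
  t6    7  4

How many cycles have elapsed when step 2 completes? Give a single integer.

k=0 load=t0/9c comp=- wait=9 total=9
k=1 load=t1/8c comp=t0/7c wait=8 total=17
k=2 load=t2/2c comp=t1/8c wait=8 total=25
k=3 load=t3/3c comp=t2/7c wait=7 total=32
k=4 load=t4/3c comp=t3/9c wait=9 total=41
k=5 load=t5/3c comp=t4/5c wait=5 total=46
k=6 load=t6/7c comp=t5/6c wait=7 total=53
k=7 load=- comp=t6/4c wait=4 total=57

end_cycle[2] = 25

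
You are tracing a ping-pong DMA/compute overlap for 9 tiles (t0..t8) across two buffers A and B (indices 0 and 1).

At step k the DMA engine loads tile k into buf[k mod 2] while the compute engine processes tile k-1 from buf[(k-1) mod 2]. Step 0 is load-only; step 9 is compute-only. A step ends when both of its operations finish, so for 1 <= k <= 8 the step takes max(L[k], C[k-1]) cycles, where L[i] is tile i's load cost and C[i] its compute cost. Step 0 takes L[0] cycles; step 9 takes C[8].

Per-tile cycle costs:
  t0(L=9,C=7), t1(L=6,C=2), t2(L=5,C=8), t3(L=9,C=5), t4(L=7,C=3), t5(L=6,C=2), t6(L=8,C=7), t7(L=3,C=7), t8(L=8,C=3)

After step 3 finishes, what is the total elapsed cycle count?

end_cycle[3] = 30

[0] DMA t0→A (9c) ∥ CU idle ⇒ 9c, clock 9
[1] DMA t1→B (6c) ∥ CU A:t0 (7c) ⇒ 7c, clock 16
[2] DMA t2→A (5c) ∥ CU B:t1 (2c) ⇒ 5c, clock 21
[3] DMA t3→B (9c) ∥ CU A:t2 (8c) ⇒ 9c, clock 30
[4] DMA t4→A (7c) ∥ CU B:t3 (5c) ⇒ 7c, clock 37
[5] DMA t5→B (6c) ∥ CU A:t4 (3c) ⇒ 6c, clock 43
[6] DMA t6→A (8c) ∥ CU B:t5 (2c) ⇒ 8c, clock 51
[7] DMA t7→B (3c) ∥ CU A:t6 (7c) ⇒ 7c, clock 58
[8] DMA t8→A (8c) ∥ CU B:t7 (7c) ⇒ 8c, clock 66
[9] DMA idle ∥ CU A:t8 (3c) ⇒ 3c, clock 69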